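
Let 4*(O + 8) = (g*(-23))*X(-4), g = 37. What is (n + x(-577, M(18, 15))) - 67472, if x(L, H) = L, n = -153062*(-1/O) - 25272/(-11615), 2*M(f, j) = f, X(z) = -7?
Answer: -935158925551/13763775 ≈ -67944.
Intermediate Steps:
M(f, j) = f/2
O = 5925/4 (O = -8 + ((37*(-23))*(-7))/4 = -8 + (-851*(-7))/4 = -8 + (¼)*5957 = -8 + 5957/4 = 5925/4 ≈ 1481.3)
n = 1452199424/13763775 (n = -153062/((-1*5925/4)) - 25272/(-11615) = -153062/(-5925/4) - 25272*(-1/11615) = -153062*(-4/5925) + 25272/11615 = 612248/5925 + 25272/11615 = 1452199424/13763775 ≈ 105.51)
(n + x(-577, M(18, 15))) - 67472 = (1452199424/13763775 - 577) - 67472 = -6489498751/13763775 - 67472 = -935158925551/13763775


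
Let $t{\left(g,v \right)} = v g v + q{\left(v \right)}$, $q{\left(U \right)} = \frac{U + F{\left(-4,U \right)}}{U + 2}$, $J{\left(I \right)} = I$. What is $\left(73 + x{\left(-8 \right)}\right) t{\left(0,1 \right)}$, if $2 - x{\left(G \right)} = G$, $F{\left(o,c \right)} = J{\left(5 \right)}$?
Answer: $166$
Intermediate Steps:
$F{\left(o,c \right)} = 5$
$x{\left(G \right)} = 2 - G$
$q{\left(U \right)} = \frac{5 + U}{2 + U}$ ($q{\left(U \right)} = \frac{U + 5}{U + 2} = \frac{5 + U}{2 + U}$)
$t{\left(g,v \right)} = g v^{2} + \frac{5 + v}{2 + v}$ ($t{\left(g,v \right)} = v g v + \frac{5 + v}{2 + v} = g v v + \frac{5 + v}{2 + v} = g v^{2} + \frac{5 + v}{2 + v}$)
$\left(73 + x{\left(-8 \right)}\right) t{\left(0,1 \right)} = \left(73 + \left(2 - -8\right)\right) \frac{5 + 1 + 0 \cdot 1^{2} \left(2 + 1\right)}{2 + 1} = \left(73 + \left(2 + 8\right)\right) \frac{5 + 1 + 0 \cdot 1 \cdot 3}{3} = \left(73 + 10\right) \frac{5 + 1 + 0}{3} = 83 \cdot \frac{1}{3} \cdot 6 = 83 \cdot 2 = 166$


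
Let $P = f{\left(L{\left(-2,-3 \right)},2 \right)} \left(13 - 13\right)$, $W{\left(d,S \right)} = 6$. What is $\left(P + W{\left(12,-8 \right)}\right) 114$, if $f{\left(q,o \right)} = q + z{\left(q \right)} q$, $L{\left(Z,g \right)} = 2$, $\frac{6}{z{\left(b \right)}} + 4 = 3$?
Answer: $684$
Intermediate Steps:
$z{\left(b \right)} = -6$ ($z{\left(b \right)} = \frac{6}{-4 + 3} = \frac{6}{-1} = 6 \left(-1\right) = -6$)
$f{\left(q,o \right)} = - 5 q$ ($f{\left(q,o \right)} = q - 6 q = - 5 q$)
$P = 0$ ($P = \left(-5\right) 2 \left(13 - 13\right) = - 10 \left(13 - 13\right) = \left(-10\right) 0 = 0$)
$\left(P + W{\left(12,-8 \right)}\right) 114 = \left(0 + 6\right) 114 = 6 \cdot 114 = 684$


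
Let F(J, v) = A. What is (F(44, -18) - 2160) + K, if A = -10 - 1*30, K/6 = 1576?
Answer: 7256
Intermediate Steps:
K = 9456 (K = 6*1576 = 9456)
A = -40 (A = -10 - 30 = -40)
F(J, v) = -40
(F(44, -18) - 2160) + K = (-40 - 2160) + 9456 = -2200 + 9456 = 7256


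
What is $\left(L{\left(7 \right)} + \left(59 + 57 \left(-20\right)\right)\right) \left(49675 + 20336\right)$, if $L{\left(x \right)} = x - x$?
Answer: $-75681891$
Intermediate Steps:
$L{\left(x \right)} = 0$
$\left(L{\left(7 \right)} + \left(59 + 57 \left(-20\right)\right)\right) \left(49675 + 20336\right) = \left(0 + \left(59 + 57 \left(-20\right)\right)\right) \left(49675 + 20336\right) = \left(0 + \left(59 - 1140\right)\right) 70011 = \left(0 - 1081\right) 70011 = \left(-1081\right) 70011 = -75681891$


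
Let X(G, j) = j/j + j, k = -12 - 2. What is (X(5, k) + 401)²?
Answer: 150544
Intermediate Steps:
k = -14
X(G, j) = 1 + j
(X(5, k) + 401)² = ((1 - 14) + 401)² = (-13 + 401)² = 388² = 150544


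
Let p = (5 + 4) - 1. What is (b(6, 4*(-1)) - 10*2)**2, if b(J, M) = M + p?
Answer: 256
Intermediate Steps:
p = 8 (p = 9 - 1 = 8)
b(J, M) = 8 + M (b(J, M) = M + 8 = 8 + M)
(b(6, 4*(-1)) - 10*2)**2 = ((8 + 4*(-1)) - 10*2)**2 = ((8 - 4) - 20)**2 = (4 - 20)**2 = (-16)**2 = 256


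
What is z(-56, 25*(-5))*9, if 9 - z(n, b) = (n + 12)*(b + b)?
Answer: -98919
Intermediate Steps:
z(n, b) = 9 - 2*b*(12 + n) (z(n, b) = 9 - (n + 12)*(b + b) = 9 - (12 + n)*2*b = 9 - 2*b*(12 + n))
z(-56, 25*(-5))*9 = (9 - 600*(-5) - 2*25*(-5)*(-56))*9 = (9 - 24*(-125) - 2*(-125)*(-56))*9 = (9 + 3000 - 14000)*9 = -10991*9 = -98919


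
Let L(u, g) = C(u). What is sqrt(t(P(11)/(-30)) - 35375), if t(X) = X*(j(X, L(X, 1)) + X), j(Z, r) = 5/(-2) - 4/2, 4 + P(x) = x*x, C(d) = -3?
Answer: 2*I*sqrt(220889)/5 ≈ 188.0*I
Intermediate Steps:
L(u, g) = -3
P(x) = -4 + x**2 (P(x) = -4 + x*x = -4 + x**2)
j(Z, r) = -9/2 (j(Z, r) = 5*(-1/2) - 4*1/2 = -5/2 - 2 = -9/2)
t(X) = X*(-9/2 + X)
sqrt(t(P(11)/(-30)) - 35375) = sqrt(((-4 + 11**2)/(-30))*(-9 + 2*((-4 + 11**2)/(-30)))/2 - 35375) = sqrt(((-4 + 121)*(-1/30))*(-9 + 2*((-4 + 121)*(-1/30)))/2 - 35375) = sqrt((117*(-1/30))*(-9 + 2*(117*(-1/30)))/2 - 35375) = sqrt((1/2)*(-39/10)*(-9 + 2*(-39/10)) - 35375) = sqrt((1/2)*(-39/10)*(-9 - 39/5) - 35375) = sqrt((1/2)*(-39/10)*(-84/5) - 35375) = sqrt(819/25 - 35375) = sqrt(-883556/25) = 2*I*sqrt(220889)/5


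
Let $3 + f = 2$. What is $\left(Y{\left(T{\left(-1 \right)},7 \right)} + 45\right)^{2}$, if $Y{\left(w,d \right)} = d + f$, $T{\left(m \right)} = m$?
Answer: $2601$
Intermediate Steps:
$f = -1$ ($f = -3 + 2 = -1$)
$Y{\left(w,d \right)} = -1 + d$ ($Y{\left(w,d \right)} = d - 1 = -1 + d$)
$\left(Y{\left(T{\left(-1 \right)},7 \right)} + 45\right)^{2} = \left(\left(-1 + 7\right) + 45\right)^{2} = \left(6 + 45\right)^{2} = 51^{2} = 2601$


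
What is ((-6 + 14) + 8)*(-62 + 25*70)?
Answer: 27008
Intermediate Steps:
((-6 + 14) + 8)*(-62 + 25*70) = (8 + 8)*(-62 + 1750) = 16*1688 = 27008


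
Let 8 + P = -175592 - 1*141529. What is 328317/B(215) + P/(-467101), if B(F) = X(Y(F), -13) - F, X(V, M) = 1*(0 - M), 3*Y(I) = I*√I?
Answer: -153293138959/94354402 ≈ -1624.7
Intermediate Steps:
Y(I) = I^(3/2)/3 (Y(I) = (I*√I)/3 = I^(3/2)/3)
X(V, M) = -M (X(V, M) = 1*(-M) = -M)
B(F) = 13 - F (B(F) = -1*(-13) - F = 13 - F)
P = -317129 (P = -8 + (-175592 - 1*141529) = -8 + (-175592 - 141529) = -8 - 317121 = -317129)
328317/B(215) + P/(-467101) = 328317/(13 - 1*215) - 317129/(-467101) = 328317/(13 - 215) - 317129*(-1/467101) = 328317/(-202) + 317129/467101 = 328317*(-1/202) + 317129/467101 = -328317/202 + 317129/467101 = -153293138959/94354402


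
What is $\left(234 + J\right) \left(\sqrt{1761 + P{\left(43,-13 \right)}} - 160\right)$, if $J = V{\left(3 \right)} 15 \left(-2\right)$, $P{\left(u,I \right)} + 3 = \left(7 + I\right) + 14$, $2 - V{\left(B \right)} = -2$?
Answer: $-18240 + 114 \sqrt{1766} \approx -13449.0$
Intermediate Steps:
$V{\left(B \right)} = 4$ ($V{\left(B \right)} = 2 - -2 = 2 + 2 = 4$)
$P{\left(u,I \right)} = 18 + I$ ($P{\left(u,I \right)} = -3 + \left(\left(7 + I\right) + 14\right) = -3 + \left(21 + I\right) = 18 + I$)
$J = -120$ ($J = 4 \cdot 15 \left(-2\right) = 60 \left(-2\right) = -120$)
$\left(234 + J\right) \left(\sqrt{1761 + P{\left(43,-13 \right)}} - 160\right) = \left(234 - 120\right) \left(\sqrt{1761 + \left(18 - 13\right)} - 160\right) = 114 \left(\sqrt{1761 + 5} - 160\right) = 114 \left(\sqrt{1766} - 160\right) = 114 \left(-160 + \sqrt{1766}\right) = -18240 + 114 \sqrt{1766}$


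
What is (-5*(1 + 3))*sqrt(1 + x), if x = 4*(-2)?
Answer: -20*I*sqrt(7) ≈ -52.915*I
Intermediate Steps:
x = -8
(-5*(1 + 3))*sqrt(1 + x) = (-5*(1 + 3))*sqrt(1 - 8) = (-5*4)*sqrt(-7) = -20*I*sqrt(7)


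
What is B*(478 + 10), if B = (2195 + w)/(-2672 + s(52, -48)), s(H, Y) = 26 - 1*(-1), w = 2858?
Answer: -2465864/2645 ≈ -932.27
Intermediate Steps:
s(H, Y) = 27 (s(H, Y) = 26 + 1 = 27)
B = -5053/2645 (B = (2195 + 2858)/(-2672 + 27) = 5053/(-2645) = 5053*(-1/2645) = -5053/2645 ≈ -1.9104)
B*(478 + 10) = -5053*(478 + 10)/2645 = -5053/2645*488 = -2465864/2645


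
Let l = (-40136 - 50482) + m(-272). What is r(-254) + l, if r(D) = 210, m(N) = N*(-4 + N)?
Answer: -15336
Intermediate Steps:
l = -15546 (l = (-40136 - 50482) - 272*(-4 - 272) = -90618 - 272*(-276) = -90618 + 75072 = -15546)
r(-254) + l = 210 - 15546 = -15336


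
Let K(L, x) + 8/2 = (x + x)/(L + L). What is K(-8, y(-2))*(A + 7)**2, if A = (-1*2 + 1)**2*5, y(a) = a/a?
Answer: -594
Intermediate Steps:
y(a) = 1
K(L, x) = -4 + x/L (K(L, x) = -4 + (x + x)/(L + L) = -4 + (2*x)/((2*L)) = -4 + (2*x)*(1/(2*L)) = -4 + x/L)
A = 5 (A = (-2 + 1)**2*5 = (-1)**2*5 = 1*5 = 5)
K(-8, y(-2))*(A + 7)**2 = (-4 + 1/(-8))*(5 + 7)**2 = (-4 + 1*(-1/8))*12**2 = (-4 - 1/8)*144 = -33/8*144 = -594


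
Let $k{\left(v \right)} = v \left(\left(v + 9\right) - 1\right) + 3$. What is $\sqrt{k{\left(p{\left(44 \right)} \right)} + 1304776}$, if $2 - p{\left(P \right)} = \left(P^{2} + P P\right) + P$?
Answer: $\sqrt{16592863} \approx 4073.4$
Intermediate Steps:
$p{\left(P \right)} = 2 - P - 2 P^{2}$ ($p{\left(P \right)} = 2 - \left(\left(P^{2} + P P\right) + P\right) = 2 - \left(\left(P^{2} + P^{2}\right) + P\right) = 2 - \left(2 P^{2} + P\right) = 2 - \left(P + 2 P^{2}\right) = 2 - P - 2 P^{2}$)
$k{\left(v \right)} = 3 + v \left(8 + v\right)$ ($k{\left(v \right)} = v \left(\left(9 + v\right) - 1\right) + 3 = v \left(8 + v\right) + 3 = 3 + v \left(8 + v\right)$)
$\sqrt{k{\left(p{\left(44 \right)} \right)} + 1304776} = \sqrt{\left(3 + \left(2 - 44 - 2 \cdot 44^{2}\right)^{2} + 8 \left(2 - 44 - 2 \cdot 44^{2}\right)\right) + 1304776} = \sqrt{\left(3 + \left(2 - 44 - 3872\right)^{2} + 8 \left(2 - 44 - 3872\right)\right) + 1304776} = \sqrt{\left(3 + \left(-3914\right)^{2} + 8 \left(-3914\right)\right) + 1304776} = \sqrt{\left(3 + 15319396 - 31312\right) + 1304776} = \sqrt{15288087 + 1304776} = \sqrt{16592863}$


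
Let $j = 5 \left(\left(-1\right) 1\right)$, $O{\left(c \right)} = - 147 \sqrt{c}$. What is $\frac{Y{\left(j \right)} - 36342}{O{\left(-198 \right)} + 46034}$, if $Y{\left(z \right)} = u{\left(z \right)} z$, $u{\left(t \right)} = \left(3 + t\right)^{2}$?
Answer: $- \frac{836944154}{1061703869} - \frac{8017821 i \sqrt{22}}{1061703869} \approx -0.7883 - 0.035421 i$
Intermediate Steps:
$j = -5$ ($j = 5 \left(-1\right) = -5$)
$Y{\left(z \right)} = z \left(3 + z\right)^{2}$ ($Y{\left(z \right)} = \left(3 + z\right)^{2} z = z \left(3 + z\right)^{2}$)
$\frac{Y{\left(j \right)} - 36342}{O{\left(-198 \right)} + 46034} = \frac{- 5 \left(3 - 5\right)^{2} - 36342}{- 147 \sqrt{-198} + 46034} = \frac{- 5 \left(-2\right)^{2} - 36342}{- 147 \cdot 3 i \sqrt{22} + 46034} = \frac{\left(-5\right) 4 - 36342}{- 441 i \sqrt{22} + 46034} = \frac{-20 - 36342}{46034 - 441 i \sqrt{22}} = - \frac{36362}{46034 - 441 i \sqrt{22}}$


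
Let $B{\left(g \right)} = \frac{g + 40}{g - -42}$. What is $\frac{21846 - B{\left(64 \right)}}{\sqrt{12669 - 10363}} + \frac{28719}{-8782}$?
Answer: $- \frac{28719}{8782} + \frac{578893 \sqrt{2306}}{61109} \approx 451.64$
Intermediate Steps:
$B{\left(g \right)} = \frac{40 + g}{42 + g}$ ($B{\left(g \right)} = \frac{40 + g}{g + 42} = \frac{40 + g}{42 + g}$)
$\frac{21846 - B{\left(64 \right)}}{\sqrt{12669 - 10363}} + \frac{28719}{-8782} = \frac{21846 - \frac{40 + 64}{42 + 64}}{\sqrt{12669 - 10363}} + \frac{28719}{-8782} = \frac{21846 - \frac{1}{106} \cdot 104}{\sqrt{2306}} + 28719 \left(- \frac{1}{8782}\right) = \left(21846 - \frac{1}{106} \cdot 104\right) \frac{\sqrt{2306}}{2306} - \frac{28719}{8782} = \left(21846 - \frac{52}{53}\right) \frac{\sqrt{2306}}{2306} - \frac{28719}{8782} = \frac{1157786 \frac{\sqrt{2306}}{2306}}{53} - \frac{28719}{8782} = \frac{578893 \sqrt{2306}}{61109} - \frac{28719}{8782} = - \frac{28719}{8782} + \frac{578893 \sqrt{2306}}{61109}$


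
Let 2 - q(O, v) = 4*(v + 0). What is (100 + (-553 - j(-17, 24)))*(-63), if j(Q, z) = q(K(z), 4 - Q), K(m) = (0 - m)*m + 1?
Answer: 23373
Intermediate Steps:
K(m) = 1 - m² (K(m) = (-m)*m + 1 = -m² + 1 = 1 - m²)
q(O, v) = 2 - 4*v (q(O, v) = 2 - 4*(v + 0) = 2 - 4*v)
j(Q, z) = -14 + 4*Q (j(Q, z) = 2 - 4*(4 - Q) = 2 + (-16 + 4*Q) = -14 + 4*Q)
(100 + (-553 - j(-17, 24)))*(-63) = (100 + (-553 - (-14 + 4*(-17))))*(-63) = (100 + (-553 - (-14 - 68)))*(-63) = (100 + (-553 - 1*(-82)))*(-63) = (100 + (-553 + 82))*(-63) = (100 - 471)*(-63) = -371*(-63) = 23373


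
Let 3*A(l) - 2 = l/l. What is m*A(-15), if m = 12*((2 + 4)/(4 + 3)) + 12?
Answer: 156/7 ≈ 22.286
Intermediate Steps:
A(l) = 1 (A(l) = ⅔ + (l/l)/3 = ⅔ + (⅓)*1 = ⅔ + ⅓ = 1)
m = 156/7 (m = 12*(6/7) + 12 = 72/7 + 12 = 156/7 ≈ 22.286)
m*A(-15) = (156/7)*1 = 156/7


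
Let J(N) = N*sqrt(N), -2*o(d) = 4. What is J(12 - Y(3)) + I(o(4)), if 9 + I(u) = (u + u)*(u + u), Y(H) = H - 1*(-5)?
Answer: 15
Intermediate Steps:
o(d) = -2 (o(d) = -1/2*4 = -2)
Y(H) = 5 + H (Y(H) = H + 5 = 5 + H)
I(u) = -9 + 4*u**2 (I(u) = -9 + (u + u)*(u + u) = -9 + (2*u)*(2*u) = -9 + 4*u**2)
J(N) = N**(3/2)
J(12 - Y(3)) + I(o(4)) = (12 - (5 + 3))**(3/2) + (-9 + 4*(-2)**2) = (12 - 1*8)**(3/2) + (-9 + 4*4) = (12 - 8)**(3/2) + (-9 + 16) = 4**(3/2) + 7 = 8 + 7 = 15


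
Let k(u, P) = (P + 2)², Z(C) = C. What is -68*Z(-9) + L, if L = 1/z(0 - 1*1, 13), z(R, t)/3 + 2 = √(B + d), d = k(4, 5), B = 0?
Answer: 9181/15 ≈ 612.07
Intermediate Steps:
k(u, P) = (2 + P)²
d = 49 (d = (2 + 5)² = 7² = 49)
z(R, t) = 15 (z(R, t) = -6 + 3*√(0 + 49) = -6 + 3*√49 = -6 + 3*7 = -6 + 21 = 15)
L = 1/15 ≈ 0.066667
-68*Z(-9) + L = -68*(-9) + 1/15 = 612 + 1/15 = 9181/15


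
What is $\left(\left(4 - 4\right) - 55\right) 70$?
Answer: $-3850$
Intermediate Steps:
$\left(\left(4 - 4\right) - 55\right) 70 = \left(0 - 55\right) 70 = \left(-55\right) 70 = -3850$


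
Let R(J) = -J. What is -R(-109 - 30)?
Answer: -139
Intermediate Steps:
-R(-109 - 30) = -(-1)*(-109 - 30) = -(-1)*(-139) = -1*139 = -139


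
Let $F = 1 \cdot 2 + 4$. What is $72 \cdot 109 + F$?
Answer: $7854$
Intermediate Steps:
$F = 6$ ($F = 2 + 4 = 6$)
$72 \cdot 109 + F = 72 \cdot 109 + 6 = 7848 + 6 = 7854$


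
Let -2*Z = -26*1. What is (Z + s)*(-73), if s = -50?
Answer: 2701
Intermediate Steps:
Z = 13 (Z = -(-13) = -½*(-26) = 13)
(Z + s)*(-73) = (13 - 50)*(-73) = -37*(-73) = 2701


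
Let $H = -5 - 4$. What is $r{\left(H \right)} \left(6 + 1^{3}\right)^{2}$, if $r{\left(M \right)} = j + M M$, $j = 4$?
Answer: $4165$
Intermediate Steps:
$H = -9$ ($H = -5 - 4 = -9$)
$r{\left(M \right)} = 4 + M^{2}$ ($r{\left(M \right)} = 4 + M M = 4 + M^{2}$)
$r{\left(H \right)} \left(6 + 1^{3}\right)^{2} = \left(4 + \left(-9\right)^{2}\right) \left(6 + 1^{3}\right)^{2} = \left(4 + 81\right) \left(6 + 1\right)^{2} = 85 \cdot 7^{2} = 85 \cdot 49 = 4165$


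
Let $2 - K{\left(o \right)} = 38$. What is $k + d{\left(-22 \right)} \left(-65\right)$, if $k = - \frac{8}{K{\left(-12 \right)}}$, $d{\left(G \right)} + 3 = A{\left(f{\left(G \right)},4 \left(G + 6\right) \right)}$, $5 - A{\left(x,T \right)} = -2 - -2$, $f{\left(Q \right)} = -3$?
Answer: $- \frac{1168}{9} \approx -129.78$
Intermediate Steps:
$K{\left(o \right)} = -36$ ($K{\left(o \right)} = 2 - 38 = -36$)
$A{\left(x,T \right)} = 5$ ($A{\left(x,T \right)} = 5 - \left(-2 - -2\right) = 5 - \left(-2 + 2\right) = 5 - 0 = 5 + 0 = 5$)
$d{\left(G \right)} = 2$ ($d{\left(G \right)} = -3 + 5 = 2$)
$k = \frac{2}{9}$ ($k = - \frac{8}{-36} = \left(-8\right) \left(- \frac{1}{36}\right) = \frac{2}{9} \approx 0.22222$)
$k + d{\left(-22 \right)} \left(-65\right) = \frac{2}{9} + 2 \left(-65\right) = \frac{2}{9} - 130 = - \frac{1168}{9}$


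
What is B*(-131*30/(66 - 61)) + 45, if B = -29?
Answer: 22839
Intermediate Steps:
B*(-131*30/(66 - 61)) + 45 = -(-3799)/((66 - 61)/((-6*(-5)))) + 45 = -(-3799)/(5/30) + 45 = -(-3799)/(5*(1/30)) + 45 = -(-3799)/⅙ + 45 = -(-3799)*6 + 45 = -29*(-786) + 45 = 22794 + 45 = 22839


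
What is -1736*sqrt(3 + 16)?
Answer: -1736*sqrt(19) ≈ -7567.0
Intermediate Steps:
-1736*sqrt(3 + 16) = -1736*sqrt(19)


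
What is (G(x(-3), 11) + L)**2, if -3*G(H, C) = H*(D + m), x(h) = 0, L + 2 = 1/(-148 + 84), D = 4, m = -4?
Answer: 16641/4096 ≈ 4.0627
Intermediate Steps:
L = -129/64 (L = -2 + 1/(-148 + 84) = -2 + 1/(-64) = -2 - 1/64 = -129/64 ≈ -2.0156)
G(H, C) = 0 (G(H, C) = -H*(4 - 4)/3 = -H*0/3 = -1/3*0 = 0)
(G(x(-3), 11) + L)**2 = (0 - 129/64)**2 = (-129/64)**2 = 16641/4096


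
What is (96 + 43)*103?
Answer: 14317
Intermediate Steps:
(96 + 43)*103 = 139*103 = 14317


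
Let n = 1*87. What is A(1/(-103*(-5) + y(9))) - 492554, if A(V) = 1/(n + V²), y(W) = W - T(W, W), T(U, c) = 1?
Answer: -11721319085767/23797024 ≈ -4.9255e+5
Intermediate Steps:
y(W) = -1 + W (y(W) = W - 1*1 = W - 1 = -1 + W)
n = 87
A(V) = 1/(87 + V²)
A(1/(-103*(-5) + y(9))) - 492554 = 1/(87 + (1/(-103*(-5) + (-1 + 9)))²) - 492554 = 1/(87 + (1/(515 + 8))²) - 492554 = 1/(87 + (1/523)²) - 492554 = 1/(87 + 1/273529) - 492554 = 1/(23797024/273529) - 492554 = 273529/23797024 - 492554 = -11721319085767/23797024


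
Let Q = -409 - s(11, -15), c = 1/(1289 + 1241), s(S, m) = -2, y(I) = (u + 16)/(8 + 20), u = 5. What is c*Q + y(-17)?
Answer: 271/460 ≈ 0.58913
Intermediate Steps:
y(I) = 3/4 (y(I) = (5 + 16)/(8 + 20) = 21/28 = 21*(1/28) = 3/4)
c = 1/2530 ≈ 0.00039526
Q = -407 (Q = -409 - 1*(-2) = -409 + 2 = -407)
c*Q + y(-17) = (1/2530)*(-407) + 3/4 = -37/230 + 3/4 = 271/460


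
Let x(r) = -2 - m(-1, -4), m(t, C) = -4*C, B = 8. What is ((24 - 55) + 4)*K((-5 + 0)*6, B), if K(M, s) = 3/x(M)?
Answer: 9/2 ≈ 4.5000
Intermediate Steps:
x(r) = -18 (x(r) = -2 - (-4)*(-4) = -2 - 1*16 = -2 - 16 = -18)
K(M, s) = -⅙ (K(M, s) = 3/(-18) = 3*(-1/18) = -⅙)
((24 - 55) + 4)*K((-5 + 0)*6, B) = ((24 - 55) + 4)*(-⅙) = (-31 + 4)*(-⅙) = -27*(-⅙) = 9/2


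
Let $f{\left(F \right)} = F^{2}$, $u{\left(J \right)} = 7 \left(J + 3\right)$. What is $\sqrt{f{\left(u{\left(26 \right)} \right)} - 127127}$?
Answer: $19 i \sqrt{238} \approx 293.12 i$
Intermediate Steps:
$u{\left(J \right)} = 21 + 7 J$ ($u{\left(J \right)} = 7 \left(3 + J\right) = 21 + 7 J$)
$\sqrt{f{\left(u{\left(26 \right)} \right)} - 127127} = \sqrt{\left(21 + 7 \cdot 26\right)^{2} - 127127} = \sqrt{\left(21 + 182\right)^{2} - 127127} = \sqrt{203^{2} - 127127} = \sqrt{41209 - 127127} = \sqrt{-85918} = 19 i \sqrt{238}$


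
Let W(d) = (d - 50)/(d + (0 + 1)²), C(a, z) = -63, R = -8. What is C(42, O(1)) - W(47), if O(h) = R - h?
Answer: -1007/16 ≈ -62.938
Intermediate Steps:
O(h) = -8 - h
W(d) = (-50 + d)/(1 + d) (W(d) = (-50 + d)/(d + 1²) = (-50 + d)/(d + 1) = (-50 + d)/(1 + d))
C(42, O(1)) - W(47) = -63 - (-50 + 47)/(1 + 47) = -63 - (-3)/48 = -63 - 1*(-1/16) = -63 + 1/16 = -1007/16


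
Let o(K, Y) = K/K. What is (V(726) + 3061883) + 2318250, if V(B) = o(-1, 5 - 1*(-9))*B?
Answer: 5380859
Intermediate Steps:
o(K, Y) = 1
V(B) = B (V(B) = 1*B = B)
(V(726) + 3061883) + 2318250 = (726 + 3061883) + 2318250 = 3062609 + 2318250 = 5380859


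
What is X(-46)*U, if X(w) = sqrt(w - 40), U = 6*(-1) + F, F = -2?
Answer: -8*I*sqrt(86) ≈ -74.189*I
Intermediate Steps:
U = -8 (U = 6*(-1) - 2 = -6 - 2 = -8)
X(w) = sqrt(-40 + w)
X(-46)*U = sqrt(-40 - 46)*(-8) = sqrt(-86)*(-8) = (I*sqrt(86))*(-8) = -8*I*sqrt(86)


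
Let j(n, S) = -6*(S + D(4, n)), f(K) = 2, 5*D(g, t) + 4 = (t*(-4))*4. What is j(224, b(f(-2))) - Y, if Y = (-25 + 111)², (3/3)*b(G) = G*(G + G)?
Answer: -15692/5 ≈ -3138.4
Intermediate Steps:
D(g, t) = -⅘ - 16*t/5 (D(g, t) = -⅘ + ((t*(-4))*4)/5 = -⅘ + (-4*t*4)/5 = -⅘ + (-16*t)/5 = -⅘ - 16*t/5)
b(G) = 2*G² (b(G) = G*(G + G) = G*(2*G) = 2*G²)
j(n, S) = 24/5 - 6*S + 96*n/5 (j(n, S) = -6*(S + (-⅘ - 16*n/5)) = -6*(-⅘ + S - 16*n/5) = 24/5 - 6*S + 96*n/5)
Y = 7396 (Y = 86² = 7396)
j(224, b(f(-2))) - Y = (24/5 - 12*2² + (96/5)*224) - 1*7396 = (24/5 - 12*4 + 21504/5) - 7396 = (24/5 - 6*8 + 21504/5) - 7396 = (24/5 - 48 + 21504/5) - 7396 = 21288/5 - 7396 = -15692/5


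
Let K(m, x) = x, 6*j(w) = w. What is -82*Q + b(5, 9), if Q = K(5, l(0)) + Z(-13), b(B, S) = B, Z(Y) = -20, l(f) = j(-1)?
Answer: 4976/3 ≈ 1658.7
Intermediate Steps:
j(w) = w/6
l(f) = -⅙ (l(f) = (⅙)*(-1) = -⅙)
Q = -121/6 (Q = -⅙ - 20 = -121/6 ≈ -20.167)
-82*Q + b(5, 9) = -82*(-121/6) + 5 = 4961/3 + 5 = 4976/3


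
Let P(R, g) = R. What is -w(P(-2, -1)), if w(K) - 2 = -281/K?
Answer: -285/2 ≈ -142.50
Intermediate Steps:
w(K) = 2 - 281/K
-w(P(-2, -1)) = -(2 - 281/(-2)) = -(2 - 281*(-1/2)) = -(2 + 281/2) = -1*285/2 = -285/2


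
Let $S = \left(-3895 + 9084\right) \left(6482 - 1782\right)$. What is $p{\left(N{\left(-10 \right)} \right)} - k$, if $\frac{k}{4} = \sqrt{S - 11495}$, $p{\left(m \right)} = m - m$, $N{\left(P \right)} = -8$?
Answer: $- 4 \sqrt{24376805} \approx -19749.0$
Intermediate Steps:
$p{\left(m \right)} = 0$
$S = 24388300$ ($S = 5189 \cdot 4700 = 24388300$)
$k = 4 \sqrt{24376805}$ ($k = 4 \sqrt{24388300 - 11495} = 4 \sqrt{24376805} \approx 19749.0$)
$p{\left(N{\left(-10 \right)} \right)} - k = 0 - 4 \sqrt{24376805} = - 4 \sqrt{24376805}$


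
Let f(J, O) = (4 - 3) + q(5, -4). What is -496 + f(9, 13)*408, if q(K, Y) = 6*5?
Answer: 12152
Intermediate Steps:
q(K, Y) = 30
f(J, O) = 31 (f(J, O) = (4 - 3) + 30 = 1 + 30 = 31)
-496 + f(9, 13)*408 = -496 + 31*408 = -496 + 12648 = 12152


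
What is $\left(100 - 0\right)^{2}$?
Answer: $10000$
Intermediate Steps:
$\left(100 - 0\right)^{2} = \left(100 + 0\right)^{2} = 100^{2} = 10000$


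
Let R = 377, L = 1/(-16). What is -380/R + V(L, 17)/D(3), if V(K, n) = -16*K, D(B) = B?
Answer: -763/1131 ≈ -0.67462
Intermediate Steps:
L = -1/16 ≈ -0.062500
-380/R + V(L, 17)/D(3) = -380/377 - 16*(-1/16)/3 = -380*1/377 + 1*(1/3) = -380/377 + 1/3 = -763/1131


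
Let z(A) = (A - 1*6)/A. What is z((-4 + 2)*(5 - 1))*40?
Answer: 70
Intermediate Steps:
z(A) = (-6 + A)/A (z(A) = (A - 6)/A = (-6 + A)/A)
z((-4 + 2)*(5 - 1))*40 = ((-6 + (-4 + 2)*(5 - 1))/(((-4 + 2)*(5 - 1))))*40 = ((-6 - 2*4)/((-2*4)))*40 = ((-6 - 8)/(-8))*40 = -1/8*(-14)*40 = (7/4)*40 = 70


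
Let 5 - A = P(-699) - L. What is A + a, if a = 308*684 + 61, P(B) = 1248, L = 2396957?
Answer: 2606447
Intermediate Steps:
a = 210733 (a = 210672 + 61 = 210733)
A = 2395714 (A = 5 - (1248 - 1*2396957) = 5 - (1248 - 2396957) = 5 - 1*(-2395709) = 5 + 2395709 = 2395714)
A + a = 2395714 + 210733 = 2606447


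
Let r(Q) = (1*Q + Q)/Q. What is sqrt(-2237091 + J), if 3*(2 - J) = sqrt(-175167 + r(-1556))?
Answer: sqrt(-20133801 - 3*I*sqrt(175165))/3 ≈ 0.046637 - 1495.7*I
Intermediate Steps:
r(Q) = 2 (r(Q) = (Q + Q)/Q = (2*Q)/Q = 2)
J = 2 - I*sqrt(175165)/3 (J = 2 - sqrt(-175167 + 2)/3 = 2 - I*sqrt(175165)/3 ≈ 2.0 - 139.51*I)
sqrt(-2237091 + J) = sqrt(-2237091 + (2 - I*sqrt(175165)/3)) = sqrt(-2237089 - I*sqrt(175165)/3)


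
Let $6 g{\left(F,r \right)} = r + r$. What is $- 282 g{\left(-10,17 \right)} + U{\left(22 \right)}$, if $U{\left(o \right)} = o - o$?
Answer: $-1598$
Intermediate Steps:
$g{\left(F,r \right)} = \frac{r}{3}$ ($g{\left(F,r \right)} = \frac{r + r}{6} = \frac{2 r}{6} = \frac{r}{3}$)
$U{\left(o \right)} = 0$
$- 282 g{\left(-10,17 \right)} + U{\left(22 \right)} = - 282 \cdot \frac{1}{3} \cdot 17 + 0 = \left(-282\right) \frac{17}{3} + 0 = -1598 + 0 = -1598$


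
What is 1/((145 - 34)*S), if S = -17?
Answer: -1/1887 ≈ -0.00052994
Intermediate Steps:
1/((145 - 34)*S) = 1/((145 - 34)*(-17)) = 1/(111*(-17)) = 1/(-1887) = -1/1887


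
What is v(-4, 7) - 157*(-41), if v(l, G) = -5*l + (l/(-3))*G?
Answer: 19399/3 ≈ 6466.3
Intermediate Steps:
v(l, G) = -5*l - G*l/3 (v(l, G) = -5*l + (l*(-⅓))*G = -5*l + (-l/3)*G = -5*l - G*l/3)
v(-4, 7) - 157*(-41) = -⅓*(-4)*(15 + 7) - 157*(-41) = -⅓*(-4)*22 + 6437 = 88/3 + 6437 = 19399/3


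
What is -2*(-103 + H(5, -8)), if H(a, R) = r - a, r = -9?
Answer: 234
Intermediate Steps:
H(a, R) = -9 - a
-2*(-103 + H(5, -8)) = -2*(-103 + (-9 - 1*5)) = -2*(-103 + (-9 - 5)) = -2*(-103 - 14) = -2*(-117) = 234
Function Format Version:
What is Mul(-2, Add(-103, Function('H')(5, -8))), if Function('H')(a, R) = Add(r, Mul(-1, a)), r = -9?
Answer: 234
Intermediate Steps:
Function('H')(a, R) = Add(-9, Mul(-1, a))
Mul(-2, Add(-103, Function('H')(5, -8))) = Mul(-2, Add(-103, Add(-9, Mul(-1, 5)))) = Mul(-2, Add(-103, Add(-9, -5))) = Mul(-2, Add(-103, -14)) = Mul(-2, -117) = 234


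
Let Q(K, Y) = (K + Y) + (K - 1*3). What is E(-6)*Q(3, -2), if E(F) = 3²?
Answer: 9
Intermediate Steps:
E(F) = 9
Q(K, Y) = -3 + Y + 2*K (Q(K, Y) = (K + Y) + (K - 3) = (K + Y) + (-3 + K) = -3 + Y + 2*K)
E(-6)*Q(3, -2) = 9*(-3 - 2 + 2*3) = 9*(-3 - 2 + 6) = 9*1 = 9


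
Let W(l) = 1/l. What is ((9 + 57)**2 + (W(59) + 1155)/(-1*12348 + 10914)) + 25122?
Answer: 1246973761/42303 ≈ 29477.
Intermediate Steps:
((9 + 57)**2 + (W(59) + 1155)/(-1*12348 + 10914)) + 25122 = ((9 + 57)**2 + (1/59 + 1155)/(-1*12348 + 10914)) + 25122 = (66**2 + (1/59 + 1155)/(-12348 + 10914)) + 25122 = (4356 + (68146/59)/(-1434)) + 25122 = (4356 + (68146/59)*(-1/1434)) + 25122 = (4356 - 34073/42303) + 25122 = 184237795/42303 + 25122 = 1246973761/42303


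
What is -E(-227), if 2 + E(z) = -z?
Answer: -225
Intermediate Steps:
E(z) = -2 - z
-E(-227) = -(-2 - 1*(-227)) = -(-2 + 227) = -1*225 = -225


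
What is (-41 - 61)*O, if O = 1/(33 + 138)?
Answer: -34/57 ≈ -0.59649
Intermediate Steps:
O = 1/171 ≈ 0.0058480
(-41 - 61)*O = (-41 - 61)*(1/171) = -102*1/171 = -34/57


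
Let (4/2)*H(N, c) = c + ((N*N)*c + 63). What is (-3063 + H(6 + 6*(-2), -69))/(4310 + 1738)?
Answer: -359/504 ≈ -0.71230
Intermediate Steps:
H(N, c) = 63/2 + c/2 + c*N**2/2 (H(N, c) = (c + ((N*N)*c + 63))/2 = (c + (N**2*c + 63))/2 = (c + (c*N**2 + 63))/2 = (c + (63 + c*N**2))/2 = (63 + c + c*N**2)/2 = 63/2 + c/2 + c*N**2/2)
(-3063 + H(6 + 6*(-2), -69))/(4310 + 1738) = (-3063 + (63/2 + (1/2)*(-69) + (1/2)*(-69)*(6 + 6*(-2))**2))/(4310 + 1738) = (-3063 + (63/2 - 69/2 + (1/2)*(-69)*(6 - 12)**2))/6048 = (-3063 + (63/2 - 69/2 + (1/2)*(-69)*(-6)**2))*(1/6048) = (-3063 + (63/2 - 69/2 + (1/2)*(-69)*36))*(1/6048) = (-3063 + (63/2 - 69/2 - 1242))*(1/6048) = (-3063 - 1245)*(1/6048) = -4308*1/6048 = -359/504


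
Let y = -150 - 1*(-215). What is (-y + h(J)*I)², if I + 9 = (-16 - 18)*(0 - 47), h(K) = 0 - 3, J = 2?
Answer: 23348224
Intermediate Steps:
h(K) = -3
y = 65 (y = -150 + 215 = 65)
I = 1589 (I = -9 + (-16 - 18)*(0 - 47) = -9 - 34*(-47) = -9 + 1598 = 1589)
(-y + h(J)*I)² = (-1*65 - 3*1589)² = (-65 - 4767)² = (-4832)² = 23348224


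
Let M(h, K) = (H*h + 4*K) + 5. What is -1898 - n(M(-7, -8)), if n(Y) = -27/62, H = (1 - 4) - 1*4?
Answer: -117649/62 ≈ -1897.6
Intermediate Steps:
H = -7 (H = -3 - 4 = -7)
M(h, K) = 5 - 7*h + 4*K (M(h, K) = (-7*h + 4*K) + 5 = 5 - 7*h + 4*K)
n(Y) = -27/62 (n(Y) = -27*1/62 = -27/62)
-1898 - n(M(-7, -8)) = -1898 - 1*(-27/62) = -1898 + 27/62 = -117649/62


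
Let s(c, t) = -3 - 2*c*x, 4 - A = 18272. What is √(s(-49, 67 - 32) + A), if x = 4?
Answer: I*√17879 ≈ 133.71*I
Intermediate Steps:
A = -18268 (A = 4 - 1*18272 = 4 - 18272 = -18268)
s(c, t) = -3 - 8*c (s(c, t) = -3 - 2*c*4 = -3 - 8*c)
√(s(-49, 67 - 32) + A) = √((-3 - 8*(-49)) - 18268) = √((-3 + 392) - 18268) = √(389 - 18268) = √(-17879) = I*√17879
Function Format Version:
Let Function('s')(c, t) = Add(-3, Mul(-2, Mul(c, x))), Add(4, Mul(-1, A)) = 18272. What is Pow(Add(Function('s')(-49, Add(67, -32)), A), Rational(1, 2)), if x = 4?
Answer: Mul(I, Pow(17879, Rational(1, 2))) ≈ Mul(133.71, I)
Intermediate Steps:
A = -18268 (A = Add(4, Mul(-1, 18272)) = Add(4, -18272) = -18268)
Function('s')(c, t) = Add(-3, Mul(-8, c)) (Function('s')(c, t) = Add(-3, Mul(-2, Mul(c, 4))) = Add(-3, Mul(-2, Mul(4, c))) = Add(-3, Mul(-8, c)))
Pow(Add(Function('s')(-49, Add(67, -32)), A), Rational(1, 2)) = Pow(Add(Add(-3, Mul(-8, -49)), -18268), Rational(1, 2)) = Pow(Add(Add(-3, 392), -18268), Rational(1, 2)) = Pow(Add(389, -18268), Rational(1, 2)) = Pow(-17879, Rational(1, 2)) = Mul(I, Pow(17879, Rational(1, 2)))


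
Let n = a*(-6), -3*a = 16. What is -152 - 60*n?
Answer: -2072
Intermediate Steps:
a = -16/3 (a = -⅓*16 = -16/3 ≈ -5.3333)
n = 32 (n = -16/3*(-6) = 32)
-152 - 60*n = -152 - 60*32 = -152 - 1920 = -2072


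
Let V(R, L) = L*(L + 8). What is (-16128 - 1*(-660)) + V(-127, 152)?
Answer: 8852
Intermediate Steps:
V(R, L) = L*(8 + L)
(-16128 - 1*(-660)) + V(-127, 152) = (-16128 - 1*(-660)) + 152*(8 + 152) = (-16128 + 660) + 152*160 = -15468 + 24320 = 8852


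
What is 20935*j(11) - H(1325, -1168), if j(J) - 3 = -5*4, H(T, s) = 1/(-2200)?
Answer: -782968999/2200 ≈ -3.5590e+5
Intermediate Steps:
H(T, s) = -1/2200
j(J) = -17 (j(J) = 3 - 5*4 = 3 - 20 = -17)
20935*j(11) - H(1325, -1168) = 20935*(-17) - 1*(-1/2200) = -355895 + 1/2200 = -782968999/2200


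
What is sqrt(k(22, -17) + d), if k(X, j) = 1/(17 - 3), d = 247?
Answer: sqrt(48426)/14 ≈ 15.719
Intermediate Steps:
k(X, j) = 1/14
sqrt(k(22, -17) + d) = sqrt(1/14 + 247) = sqrt(3459/14) = sqrt(48426)/14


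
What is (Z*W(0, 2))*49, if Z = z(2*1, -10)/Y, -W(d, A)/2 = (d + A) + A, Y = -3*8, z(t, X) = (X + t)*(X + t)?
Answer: 3136/3 ≈ 1045.3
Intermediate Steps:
z(t, X) = (X + t)²
Y = -24
W(d, A) = -4*A - 2*d (W(d, A) = -2*((d + A) + A) = -2*((A + d) + A) = -2*(d + 2*A) = -4*A - 2*d)
Z = -8/3 (Z = (-10 + 2*1)²/(-24) = (-10 + 2)²*(-1/24) = (-8)²*(-1/24) = 64*(-1/24) = -8/3 ≈ -2.6667)
(Z*W(0, 2))*49 = -8*(-4*2 - 2*0)/3*49 = -8*(-8 + 0)/3*49 = -8/3*(-8)*49 = (64/3)*49 = 3136/3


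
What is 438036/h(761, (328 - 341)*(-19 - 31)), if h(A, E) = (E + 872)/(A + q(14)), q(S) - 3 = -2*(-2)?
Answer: 168205824/761 ≈ 2.2103e+5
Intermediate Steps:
q(S) = 7 (q(S) = 3 - 2*(-2) = 3 + 4 = 7)
h(A, E) = (872 + E)/(7 + A) (h(A, E) = (E + 872)/(A + 7) = (872 + E)/(7 + A))
438036/h(761, (328 - 341)*(-19 - 31)) = 438036/(((872 + (328 - 341)*(-19 - 31))/(7 + 761))) = 438036/(((872 - 13*(-50))/768)) = 438036/(((872 + 650)/768)) = 438036/(((1/768)*1522)) = 438036/(761/384) = 438036*(384/761) = 168205824/761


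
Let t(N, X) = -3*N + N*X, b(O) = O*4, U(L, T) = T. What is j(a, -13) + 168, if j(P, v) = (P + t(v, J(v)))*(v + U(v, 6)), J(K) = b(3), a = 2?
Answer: 973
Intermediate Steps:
b(O) = 4*O
J(K) = 12 (J(K) = 4*3 = 12)
j(P, v) = (6 + v)*(P + 9*v) (j(P, v) = (P + v*(-3 + 12))*(v + 6) = (P + v*9)*(6 + v) = (P + 9*v)*(6 + v) = (6 + v)*(P + 9*v))
j(a, -13) + 168 = (6*2 + 9*(-13)² + 54*(-13) + 2*(-13)) + 168 = (12 + 9*169 - 702 - 26) + 168 = (12 + 1521 - 702 - 26) + 168 = 805 + 168 = 973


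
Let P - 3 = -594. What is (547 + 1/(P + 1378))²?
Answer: 185321640100/619369 ≈ 2.9921e+5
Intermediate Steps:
P = -591 (P = 3 - 594 = -591)
(547 + 1/(P + 1378))² = (547 + 1/(-591 + 1378))² = (547 + 1/787)² = (430490/787)² = 185321640100/619369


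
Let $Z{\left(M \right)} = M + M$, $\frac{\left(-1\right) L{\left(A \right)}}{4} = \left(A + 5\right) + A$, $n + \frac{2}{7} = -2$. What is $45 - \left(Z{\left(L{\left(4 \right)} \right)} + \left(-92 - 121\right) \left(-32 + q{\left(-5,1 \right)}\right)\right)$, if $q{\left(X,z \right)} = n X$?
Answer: $- \frac{29629}{7} \approx -4232.7$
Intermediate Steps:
$n = - \frac{16}{7}$ ($n = - \frac{2}{7} - 2 = - \frac{16}{7} \approx -2.2857$)
$q{\left(X,z \right)} = - \frac{16 X}{7}$
$L{\left(A \right)} = -20 - 8 A$ ($L{\left(A \right)} = - 4 \left(\left(A + 5\right) + A\right) = - 4 \left(\left(5 + A\right) + A\right) = - 4 \left(5 + 2 A\right) = -20 - 8 A$)
$Z{\left(M \right)} = 2 M$
$45 - \left(Z{\left(L{\left(4 \right)} \right)} + \left(-92 - 121\right) \left(-32 + q{\left(-5,1 \right)}\right)\right) = 45 - \left(2 \left(-20 - 32\right) + \left(-92 - 121\right) \left(-32 - - \frac{80}{7}\right)\right) = 45 - \left(2 \left(-20 - 32\right) - 213 \left(-32 + \frac{80}{7}\right)\right) = 45 - \left(2 \left(-52\right) - - \frac{30672}{7}\right) = 45 - \left(-104 + \frac{30672}{7}\right) = 45 - \frac{29944}{7} = - \frac{29629}{7}$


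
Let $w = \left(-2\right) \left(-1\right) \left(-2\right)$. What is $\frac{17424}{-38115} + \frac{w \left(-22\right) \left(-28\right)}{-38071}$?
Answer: $- \frac{47536}{121135} \approx -0.39242$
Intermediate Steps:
$w = -4$ ($w = 2 \left(-2\right) = -4$)
$\frac{17424}{-38115} + \frac{w \left(-22\right) \left(-28\right)}{-38071} = \frac{17424}{-38115} + \frac{\left(-4\right) \left(-22\right) \left(-28\right)}{-38071} = 17424 \left(- \frac{1}{38115}\right) + 88 \left(-28\right) \left(- \frac{1}{38071}\right) = - \frac{16}{35} - - \frac{224}{3461} = - \frac{16}{35} + \frac{224}{3461} = - \frac{47536}{121135}$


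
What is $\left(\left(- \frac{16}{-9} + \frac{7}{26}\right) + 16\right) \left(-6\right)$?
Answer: $- \frac{4223}{39} \approx -108.28$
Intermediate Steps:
$\left(\left(- \frac{16}{-9} + \frac{7}{26}\right) + 16\right) \left(-6\right) = \left(\left(\left(-16\right) \left(- \frac{1}{9}\right) + 7 \cdot \frac{1}{26}\right) + 16\right) \left(-6\right) = \left(\left(\frac{16}{9} + \frac{7}{26}\right) + 16\right) \left(-6\right) = \left(\frac{479}{234} + 16\right) \left(-6\right) = \frac{4223}{234} \left(-6\right) = - \frac{4223}{39}$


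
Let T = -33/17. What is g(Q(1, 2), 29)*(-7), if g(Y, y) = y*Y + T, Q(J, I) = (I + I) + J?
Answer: -17024/17 ≈ -1001.4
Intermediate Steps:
T = -33/17 (T = -33*1/17 = -33/17 ≈ -1.9412)
Q(J, I) = J + 2*I (Q(J, I) = 2*I + J = J + 2*I)
g(Y, y) = -33/17 + Y*y (g(Y, y) = y*Y - 33/17 = Y*y - 33/17 = -33/17 + Y*y)
g(Q(1, 2), 29)*(-7) = (-33/17 + (1 + 2*2)*29)*(-7) = (-33/17 + (1 + 4)*29)*(-7) = (-33/17 + 5*29)*(-7) = (-33/17 + 145)*(-7) = (2432/17)*(-7) = -17024/17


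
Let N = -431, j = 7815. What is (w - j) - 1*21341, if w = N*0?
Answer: -29156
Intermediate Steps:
w = 0 (w = -431*0 = 0)
(w - j) - 1*21341 = (0 - 1*7815) - 1*21341 = (0 - 7815) - 21341 = -7815 - 21341 = -29156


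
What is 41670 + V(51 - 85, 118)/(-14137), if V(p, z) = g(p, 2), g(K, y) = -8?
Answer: 589088798/14137 ≈ 41670.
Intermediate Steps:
V(p, z) = -8
41670 + V(51 - 85, 118)/(-14137) = 41670 - 8/(-14137) = 41670 - 8*(-1/14137) = 41670 + 8/14137 = 589088798/14137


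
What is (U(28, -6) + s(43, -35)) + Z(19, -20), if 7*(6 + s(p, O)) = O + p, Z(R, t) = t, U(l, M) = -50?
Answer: -524/7 ≈ -74.857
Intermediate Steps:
s(p, O) = -6 + O/7 + p/7 (s(p, O) = -6 + (O + p)/7 = -6 + (O/7 + p/7) = -6 + O/7 + p/7)
(U(28, -6) + s(43, -35)) + Z(19, -20) = (-50 + (-6 + (⅐)*(-35) + (⅐)*43)) - 20 = (-50 + (-6 - 5 + 43/7)) - 20 = (-50 - 34/7) - 20 = -384/7 - 20 = -524/7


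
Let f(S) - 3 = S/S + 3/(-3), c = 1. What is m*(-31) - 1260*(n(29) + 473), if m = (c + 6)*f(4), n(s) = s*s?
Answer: -1656291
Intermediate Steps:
n(s) = s**2
f(S) = 3 (f(S) = 3 + (S/S + 3/(-3)) = 3 + (1 + 3*(-1/3)) = 3 + (1 - 1) = 3 + 0 = 3)
m = 21 (m = (1 + 6)*3 = 7*3 = 21)
m*(-31) - 1260*(n(29) + 473) = 21*(-31) - 1260*(29**2 + 473) = -651 - 1260*(841 + 473) = -651 - 1260*1314 = -651 - 1655640 = -1656291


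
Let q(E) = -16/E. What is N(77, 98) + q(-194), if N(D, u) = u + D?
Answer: 16983/97 ≈ 175.08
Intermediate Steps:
N(D, u) = D + u
N(77, 98) + q(-194) = (77 + 98) - 16/(-194) = 175 - 16*(-1/194) = 175 + 8/97 = 16983/97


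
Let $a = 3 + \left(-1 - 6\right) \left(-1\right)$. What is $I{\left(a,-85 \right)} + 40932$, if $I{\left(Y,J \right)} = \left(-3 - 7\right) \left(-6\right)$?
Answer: $40992$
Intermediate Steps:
$a = 10$ ($a = 3 + \left(-1 - 6\right) \left(-1\right) = 3 - -7 = 3 + 7 = 10$)
$I{\left(Y,J \right)} = 60$ ($I{\left(Y,J \right)} = \left(-10\right) \left(-6\right) = 60$)
$I{\left(a,-85 \right)} + 40932 = 60 + 40932 = 40992$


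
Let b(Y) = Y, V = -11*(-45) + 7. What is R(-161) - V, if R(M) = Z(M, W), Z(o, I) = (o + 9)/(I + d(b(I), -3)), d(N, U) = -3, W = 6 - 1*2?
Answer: -654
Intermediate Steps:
W = 4 (W = 6 - 2 = 4)
V = 502 (V = 495 + 7 = 502)
Z(o, I) = (9 + o)/(-3 + I) (Z(o, I) = (o + 9)/(I - 3) = (9 + o)/(-3 + I))
R(M) = 9 + M (R(M) = (9 + M)/(-3 + 4) = (9 + M)/1 = 1*(9 + M) = 9 + M)
R(-161) - V = (9 - 161) - 1*502 = -152 - 502 = -654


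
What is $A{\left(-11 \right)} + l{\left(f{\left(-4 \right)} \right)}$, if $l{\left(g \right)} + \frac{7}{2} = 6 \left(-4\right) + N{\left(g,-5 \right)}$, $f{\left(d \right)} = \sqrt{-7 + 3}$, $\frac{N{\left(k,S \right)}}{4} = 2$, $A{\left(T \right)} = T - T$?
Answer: $- \frac{39}{2} \approx -19.5$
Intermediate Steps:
$A{\left(T \right)} = 0$
$N{\left(k,S \right)} = 8$ ($N{\left(k,S \right)} = 4 \cdot 2 = 8$)
$f{\left(d \right)} = 2 i$ ($f{\left(d \right)} = \sqrt{-4} = 2 i$)
$l{\left(g \right)} = - \frac{39}{2}$ ($l{\left(g \right)} = - \frac{7}{2} + \left(6 \left(-4\right) + 8\right) = - \frac{7}{2} + \left(-24 + 8\right) = - \frac{7}{2} - 16 = - \frac{39}{2}$)
$A{\left(-11 \right)} + l{\left(f{\left(-4 \right)} \right)} = 0 - \frac{39}{2} = - \frac{39}{2}$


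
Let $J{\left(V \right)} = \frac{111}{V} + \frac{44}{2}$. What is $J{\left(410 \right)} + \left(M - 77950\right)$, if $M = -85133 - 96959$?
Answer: $- \frac{106608089}{410} \approx -2.6002 \cdot 10^{5}$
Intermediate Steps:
$M = -182092$
$J{\left(V \right)} = 22 + \frac{111}{V}$ ($J{\left(V \right)} = \frac{111}{V} + 44 \cdot \frac{1}{2} = \frac{111}{V} + 22 = 22 + \frac{111}{V}$)
$J{\left(410 \right)} + \left(M - 77950\right) = \left(22 + \frac{111}{410}\right) - 260042 = \frac{9131}{410} - 260042 = - \frac{106608089}{410}$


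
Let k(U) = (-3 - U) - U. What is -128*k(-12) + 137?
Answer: -2551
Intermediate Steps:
k(U) = -3 - 2*U
-128*k(-12) + 137 = -128*(-3 - 2*(-12)) + 137 = -128*(-3 + 24) + 137 = -128*21 + 137 = -2688 + 137 = -2551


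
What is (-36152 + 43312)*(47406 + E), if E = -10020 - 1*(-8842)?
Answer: 330992480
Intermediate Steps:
E = -1178 (E = -10020 + 8842 = -1178)
(-36152 + 43312)*(47406 + E) = (-36152 + 43312)*(47406 - 1178) = 7160*46228 = 330992480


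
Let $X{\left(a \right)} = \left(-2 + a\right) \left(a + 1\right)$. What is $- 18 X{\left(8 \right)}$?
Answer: $-972$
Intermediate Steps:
$X{\left(a \right)} = \left(1 + a\right) \left(-2 + a\right)$ ($X{\left(a \right)} = \left(-2 + a\right) \left(1 + a\right) = \left(1 + a\right) \left(-2 + a\right)$)
$- 18 X{\left(8 \right)} = - 18 \left(-2 + 8^{2} - 8\right) = - 18 \left(-2 + 64 - 8\right) = \left(-18\right) 54 = -972$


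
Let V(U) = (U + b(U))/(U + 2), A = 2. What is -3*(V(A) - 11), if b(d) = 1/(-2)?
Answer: 255/8 ≈ 31.875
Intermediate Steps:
b(d) = -1/2
V(U) = (-1/2 + U)/(2 + U) (V(U) = (U - 1/2)/(U + 2) = (-1/2 + U)/(2 + U))
-3*(V(A) - 11) = -3*((-1/2 + 2)/(2 + 2) - 11) = -3*((3/2)/4 - 11) = -3*((1/4)*(3/2) - 11) = -3*(3/8 - 11) = -3*(-85/8) = 255/8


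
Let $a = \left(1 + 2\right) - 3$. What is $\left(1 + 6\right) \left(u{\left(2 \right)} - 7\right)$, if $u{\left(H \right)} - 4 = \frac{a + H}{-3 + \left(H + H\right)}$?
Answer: $-7$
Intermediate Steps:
$a = 0$ ($a = 3 - 3 = 0$)
$u{\left(H \right)} = 4 + \frac{H}{-3 + 2 H}$ ($u{\left(H \right)} = 4 + \frac{0 + H}{-3 + \left(H + H\right)} = 4 + \frac{H}{-3 + 2 H}$)
$\left(1 + 6\right) \left(u{\left(2 \right)} - 7\right) = \left(1 + 6\right) \left(\frac{3 \left(-4 + 3 \cdot 2\right)}{-3 + 2 \cdot 2} - 7\right) = 7 \left(\frac{3 \left(-4 + 6\right)}{-3 + 4} - 7\right) = 7 \left(3 \cdot 1^{-1} \cdot 2 - 7\right) = 7 \left(3 \cdot 1 \cdot 2 - 7\right) = 7 \left(6 - 7\right) = 7 \left(-1\right) = -7$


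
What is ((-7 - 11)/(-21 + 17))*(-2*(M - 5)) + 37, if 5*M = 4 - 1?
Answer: 383/5 ≈ 76.600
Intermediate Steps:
M = 3/5 (M = (4 - 1)/5 = (1/5)*3 = 3/5 ≈ 0.60000)
((-7 - 11)/(-21 + 17))*(-2*(M - 5)) + 37 = ((-7 - 11)/(-21 + 17))*(-2*(3/5 - 5)) + 37 = (-18/(-4))*(-2*(-22/5)) + 37 = -18*(-1/4)*(44/5) + 37 = (9/2)*(44/5) + 37 = 198/5 + 37 = 383/5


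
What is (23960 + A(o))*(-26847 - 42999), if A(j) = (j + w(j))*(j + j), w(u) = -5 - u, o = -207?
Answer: -1818091380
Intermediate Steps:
A(j) = -10*j (A(j) = (j + (-5 - j))*(j + j) = -10*j)
(23960 + A(o))*(-26847 - 42999) = (23960 - 10*(-207))*(-26847 - 42999) = (23960 + 2070)*(-69846) = 26030*(-69846) = -1818091380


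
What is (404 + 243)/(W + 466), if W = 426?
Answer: 647/892 ≈ 0.72534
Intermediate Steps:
(404 + 243)/(W + 466) = (404 + 243)/(426 + 466) = 647/892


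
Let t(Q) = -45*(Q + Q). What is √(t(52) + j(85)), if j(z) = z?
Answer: I*√4595 ≈ 67.786*I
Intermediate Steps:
t(Q) = -90*Q
√(t(52) + j(85)) = √(-90*52 + 85) = √(-4680 + 85) = √(-4595) = I*√4595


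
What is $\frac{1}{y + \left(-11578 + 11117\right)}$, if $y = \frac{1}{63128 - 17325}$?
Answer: $- \frac{45803}{21115182} \approx -0.0021692$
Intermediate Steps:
$y = \frac{1}{45803} \approx 2.1833 \cdot 10^{-5}$
$\frac{1}{y + \left(-11578 + 11117\right)} = \frac{1}{\frac{1}{45803} + \left(-11578 + 11117\right)} = \frac{1}{\frac{1}{45803} - 461} = \frac{1}{- \frac{21115182}{45803}} = - \frac{45803}{21115182}$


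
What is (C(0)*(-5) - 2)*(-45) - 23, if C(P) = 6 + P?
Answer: 1417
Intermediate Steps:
(C(0)*(-5) - 2)*(-45) - 23 = ((6 + 0)*(-5) - 2)*(-45) - 23 = (6*(-5) - 2)*(-45) - 23 = (-30 - 2)*(-45) - 23 = -32*(-45) - 23 = 1440 - 23 = 1417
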